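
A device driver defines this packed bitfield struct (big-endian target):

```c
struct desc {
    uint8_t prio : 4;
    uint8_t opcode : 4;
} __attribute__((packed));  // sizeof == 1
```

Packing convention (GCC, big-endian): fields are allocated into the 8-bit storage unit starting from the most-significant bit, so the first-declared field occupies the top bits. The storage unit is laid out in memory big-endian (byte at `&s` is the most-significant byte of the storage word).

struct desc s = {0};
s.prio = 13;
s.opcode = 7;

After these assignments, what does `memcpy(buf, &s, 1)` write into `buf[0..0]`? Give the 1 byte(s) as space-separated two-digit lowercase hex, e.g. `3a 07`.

prio:4 = 13 → 0xd << 4 → word 0xd0
opcode:4 = 7 → 0x7 << 0 → word 0xd7
word = 0xd7 → big-endian bytes:
  [0]=0xd7

d7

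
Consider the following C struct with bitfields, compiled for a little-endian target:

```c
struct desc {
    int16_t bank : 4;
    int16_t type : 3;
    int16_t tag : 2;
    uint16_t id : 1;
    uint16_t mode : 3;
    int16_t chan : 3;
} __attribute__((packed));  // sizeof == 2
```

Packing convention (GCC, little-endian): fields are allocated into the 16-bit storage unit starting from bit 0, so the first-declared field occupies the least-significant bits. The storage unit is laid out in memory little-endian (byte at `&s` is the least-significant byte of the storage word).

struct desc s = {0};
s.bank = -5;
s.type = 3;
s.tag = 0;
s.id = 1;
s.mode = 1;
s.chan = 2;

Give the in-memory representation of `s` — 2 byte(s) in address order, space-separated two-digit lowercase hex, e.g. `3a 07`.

[0+:4] bank=-5 & 0xf = 0xb; word=0x000b
[4+:3] type=3 & 0x7 = 0x3; word=0x003b
[7+:2] tag=0 & 0x3 = 0x0; word=0x003b
[9+:1] id=1 & 0x1 = 0x1; word=0x023b
[10+:3] mode=1 & 0x7 = 0x1; word=0x063b
[13+:3] chan=2 & 0x7 = 0x2; word=0x463b
word = 0x463b → little-endian bytes:
  [0]=0x3b  [1]=0x46

3b 46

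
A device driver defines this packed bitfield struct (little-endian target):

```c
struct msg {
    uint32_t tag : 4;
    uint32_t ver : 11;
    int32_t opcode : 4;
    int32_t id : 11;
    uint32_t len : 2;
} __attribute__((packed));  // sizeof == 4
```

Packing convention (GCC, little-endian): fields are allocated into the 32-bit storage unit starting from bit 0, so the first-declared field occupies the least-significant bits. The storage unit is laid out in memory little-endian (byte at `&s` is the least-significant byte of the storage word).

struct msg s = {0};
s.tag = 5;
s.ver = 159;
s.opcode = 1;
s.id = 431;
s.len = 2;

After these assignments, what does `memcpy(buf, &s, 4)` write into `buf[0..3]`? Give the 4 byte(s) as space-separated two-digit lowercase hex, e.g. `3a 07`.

tag (4b) val=5 bits=0x5 at bit 0: 0x00000005
ver (11b) val=159 bits=0x9f at bit 4: 0x000009f5
opcode (4b) val=1 bits=0x1 at bit 15: 0x000089f5
id (11b) val=431 bits=0x1af at bit 19: 0x0d7889f5
len (2b) val=2 bits=0x2 at bit 30: 0x8d7889f5
word = 0x8d7889f5 → little-endian bytes:
  [0]=0xf5  [1]=0x89  [2]=0x78  [3]=0x8d

f5 89 78 8d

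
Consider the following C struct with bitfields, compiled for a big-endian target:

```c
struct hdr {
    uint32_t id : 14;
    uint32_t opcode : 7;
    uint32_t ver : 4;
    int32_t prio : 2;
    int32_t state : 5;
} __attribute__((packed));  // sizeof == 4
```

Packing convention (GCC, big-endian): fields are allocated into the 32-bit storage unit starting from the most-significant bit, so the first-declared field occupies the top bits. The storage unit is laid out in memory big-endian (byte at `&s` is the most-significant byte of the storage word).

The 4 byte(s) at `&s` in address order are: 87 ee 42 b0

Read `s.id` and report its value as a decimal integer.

[0]=0x87 [1]=0xee [2]=0x42 [3]=0xb0 (big-endian) → word 0x87ee42b0
id [18+:14] = (word>>18) & 0x3fff = 8699  ←
opcode [11+:7] = (word>>11) & 0x7f = 72
ver [7+:4] = (word>>7) & 0xf = 5
prio [5+:2] = (word>>5) & 0x3 = 1
state [0+:5] = (word>>0) & 0x1f = 16

8699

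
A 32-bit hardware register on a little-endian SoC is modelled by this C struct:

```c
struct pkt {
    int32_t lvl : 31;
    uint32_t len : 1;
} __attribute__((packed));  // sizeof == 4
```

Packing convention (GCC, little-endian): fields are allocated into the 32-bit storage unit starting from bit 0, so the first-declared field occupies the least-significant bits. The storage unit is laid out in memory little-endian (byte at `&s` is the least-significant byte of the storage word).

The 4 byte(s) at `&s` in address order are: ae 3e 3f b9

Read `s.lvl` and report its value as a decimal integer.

960446126

[0]=0xae [1]=0x3e [2]=0x3f [3]=0xb9 (little-endian) → word 0xb93f3eae
lvl:31 @ bit 0 → (0xb93f3eae>>0)&0x7fffffff = 0x393f3eae  ←
len:1 @ bit 31 → (0xb93f3eae>>31)&0x1 = 0x1
lvl signed 31b, MSB=0: value = 960446126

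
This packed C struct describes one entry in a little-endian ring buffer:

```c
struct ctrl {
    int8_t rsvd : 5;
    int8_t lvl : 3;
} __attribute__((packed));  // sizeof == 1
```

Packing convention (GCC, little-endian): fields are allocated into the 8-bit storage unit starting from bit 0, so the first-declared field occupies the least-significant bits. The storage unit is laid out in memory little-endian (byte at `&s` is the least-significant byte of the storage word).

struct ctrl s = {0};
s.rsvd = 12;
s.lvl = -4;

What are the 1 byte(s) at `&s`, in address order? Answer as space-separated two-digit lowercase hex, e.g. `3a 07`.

[0+:5] rsvd=12 & 0x1f = 0xc; word=0x0c
[5+:3] lvl=-4 & 0x7 = 0x4; word=0x8c
word = 0x8c → little-endian bytes:
  [0]=0x8c

8c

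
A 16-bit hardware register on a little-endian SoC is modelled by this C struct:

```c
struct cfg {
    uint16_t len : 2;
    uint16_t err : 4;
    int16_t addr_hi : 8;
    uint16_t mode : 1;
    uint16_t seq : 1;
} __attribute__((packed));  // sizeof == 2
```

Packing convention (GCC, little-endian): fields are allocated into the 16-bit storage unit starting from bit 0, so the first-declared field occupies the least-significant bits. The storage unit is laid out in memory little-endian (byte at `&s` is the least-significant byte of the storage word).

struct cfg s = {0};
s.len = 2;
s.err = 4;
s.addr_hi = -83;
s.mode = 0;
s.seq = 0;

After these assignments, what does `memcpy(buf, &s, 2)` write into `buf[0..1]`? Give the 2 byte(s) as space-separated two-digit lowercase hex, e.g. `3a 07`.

[0+:2] len=2 & 0x3 = 0x2; word=0x0002
[2+:4] err=4 & 0xf = 0x4; word=0x0012
[6+:8] addr_hi=-83 & 0xff = 0xad; word=0x2b52
[14+:1] mode=0 & 0x1 = 0x0; word=0x2b52
[15+:1] seq=0 & 0x1 = 0x0; word=0x2b52
word = 0x2b52 → little-endian bytes:
  [0]=0x52  [1]=0x2b

52 2b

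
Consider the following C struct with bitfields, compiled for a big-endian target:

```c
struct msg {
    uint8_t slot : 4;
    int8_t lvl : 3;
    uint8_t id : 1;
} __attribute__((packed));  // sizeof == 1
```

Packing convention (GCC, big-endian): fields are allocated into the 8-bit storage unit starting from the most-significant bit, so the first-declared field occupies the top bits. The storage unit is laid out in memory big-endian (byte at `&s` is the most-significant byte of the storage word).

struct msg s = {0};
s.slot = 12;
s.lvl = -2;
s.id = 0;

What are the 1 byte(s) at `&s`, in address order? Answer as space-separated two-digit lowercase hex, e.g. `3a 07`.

slot (4b) val=12 bits=0xc at bit 4: 0xc0
lvl (3b) val=-2 bits=0x6 at bit 1: 0xcc
id (1b) val=0 bits=0x0 at bit 0: 0xcc
word = 0xcc → big-endian bytes:
  [0]=0xcc

cc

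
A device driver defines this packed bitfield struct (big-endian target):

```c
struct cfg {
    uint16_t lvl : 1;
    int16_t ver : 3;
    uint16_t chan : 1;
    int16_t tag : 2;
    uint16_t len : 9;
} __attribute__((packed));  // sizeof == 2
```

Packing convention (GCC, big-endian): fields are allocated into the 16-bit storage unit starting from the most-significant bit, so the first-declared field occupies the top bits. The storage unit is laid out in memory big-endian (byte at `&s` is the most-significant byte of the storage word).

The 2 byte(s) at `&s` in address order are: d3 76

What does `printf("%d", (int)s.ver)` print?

[0]=0xd3 [1]=0x76 (big-endian) → word 0xd376
lvl [15+:1] = (word>>15) & 0x1 = 1
ver [12+:3] = (word>>12) & 0x7 = 5  ←
chan [11+:1] = (word>>11) & 0x1 = 0
tag [9+:2] = (word>>9) & 0x3 = 1
len [0+:9] = (word>>0) & 0x1ff = 374
ver signed 3b, MSB=1: 5 - 8 = -3

-3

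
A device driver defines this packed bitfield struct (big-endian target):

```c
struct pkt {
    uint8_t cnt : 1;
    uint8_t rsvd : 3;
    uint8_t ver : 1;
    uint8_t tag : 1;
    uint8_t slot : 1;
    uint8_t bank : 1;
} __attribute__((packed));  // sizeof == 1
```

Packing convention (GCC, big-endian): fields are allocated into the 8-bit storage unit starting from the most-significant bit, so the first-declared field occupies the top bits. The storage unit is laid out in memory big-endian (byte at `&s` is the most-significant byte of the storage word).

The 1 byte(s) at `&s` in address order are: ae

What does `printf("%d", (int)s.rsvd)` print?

2

[0]=0xae (big-endian) → word 0xae
cnt:1 @ bit 7 → (0xae>>7)&0x1 = 0x1
rsvd:3 @ bit 4 → (0xae>>4)&0x7 = 0x2  ←
ver:1 @ bit 3 → (0xae>>3)&0x1 = 0x1
tag:1 @ bit 2 → (0xae>>2)&0x1 = 0x1
slot:1 @ bit 1 → (0xae>>1)&0x1 = 0x1
bank:1 @ bit 0 → (0xae>>0)&0x1 = 0x0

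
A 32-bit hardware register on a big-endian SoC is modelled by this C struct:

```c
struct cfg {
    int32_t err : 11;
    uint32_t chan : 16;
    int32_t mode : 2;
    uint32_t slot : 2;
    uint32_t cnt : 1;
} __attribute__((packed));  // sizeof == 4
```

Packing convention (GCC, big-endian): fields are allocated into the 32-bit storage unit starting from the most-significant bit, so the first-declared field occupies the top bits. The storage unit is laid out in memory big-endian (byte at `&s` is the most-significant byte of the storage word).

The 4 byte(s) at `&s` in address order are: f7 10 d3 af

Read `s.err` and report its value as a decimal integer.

[0]=0xf7 [1]=0x10 [2]=0xd3 [3]=0xaf (big-endian) → word 0xf710d3af
err [21+:11] = (word>>21) & 0x7ff = 1976  ←
chan [5+:16] = (word>>5) & 0xffff = 34461
mode [3+:2] = (word>>3) & 0x3 = 1
slot [1+:2] = (word>>1) & 0x3 = 3
cnt [0+:1] = (word>>0) & 0x1 = 1
err signed 11b, MSB=1: 1976 - 2048 = -72

-72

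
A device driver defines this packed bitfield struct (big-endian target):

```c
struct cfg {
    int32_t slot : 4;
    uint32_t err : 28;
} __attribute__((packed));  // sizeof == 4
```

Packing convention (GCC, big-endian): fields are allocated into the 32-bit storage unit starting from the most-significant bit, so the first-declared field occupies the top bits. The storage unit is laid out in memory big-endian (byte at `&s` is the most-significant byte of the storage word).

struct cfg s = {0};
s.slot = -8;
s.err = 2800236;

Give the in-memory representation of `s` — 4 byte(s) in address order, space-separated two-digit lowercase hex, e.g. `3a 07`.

80 2a ba 6c

[28+:4] slot=-8 & 0xf = 0x8; word=0x80000000
[0+:28] err=2800236 & 0xfffffff = 0x2aba6c; word=0x802aba6c
word = 0x802aba6c → big-endian bytes:
  [0]=0x80  [1]=0x2a  [2]=0xba  [3]=0x6c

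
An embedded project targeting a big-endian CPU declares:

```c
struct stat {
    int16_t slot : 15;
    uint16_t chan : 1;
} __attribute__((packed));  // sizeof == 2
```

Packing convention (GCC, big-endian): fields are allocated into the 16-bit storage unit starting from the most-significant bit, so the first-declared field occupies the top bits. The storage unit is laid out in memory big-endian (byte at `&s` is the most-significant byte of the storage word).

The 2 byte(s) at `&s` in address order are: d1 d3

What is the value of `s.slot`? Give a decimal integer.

-5911

[0]=0xd1 [1]=0xd3 (big-endian) → word 0xd1d3
slot:15 @ bit 1 → (0xd1d3>>1)&0x7fff = 0x68e9  ←
chan:1 @ bit 0 → (0xd1d3>>0)&0x1 = 0x1
slot signed 15b, MSB=1: 26857 - 32768 = -5911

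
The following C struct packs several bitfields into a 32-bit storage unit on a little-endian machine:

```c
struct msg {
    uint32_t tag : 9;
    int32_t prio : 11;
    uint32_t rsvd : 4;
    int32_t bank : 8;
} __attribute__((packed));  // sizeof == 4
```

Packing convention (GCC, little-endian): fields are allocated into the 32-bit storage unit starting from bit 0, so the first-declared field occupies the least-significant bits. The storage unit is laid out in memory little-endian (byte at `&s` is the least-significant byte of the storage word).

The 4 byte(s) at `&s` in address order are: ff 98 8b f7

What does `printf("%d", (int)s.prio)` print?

[0]=0xff [1]=0x98 [2]=0x8b [3]=0xf7 (little-endian) → word 0xf78b98ff
tag:9 @ bit 0 → (0xf78b98ff>>0)&0x1ff = 0xff
prio:11 @ bit 9 → (0xf78b98ff>>9)&0x7ff = 0x5cc  ←
rsvd:4 @ bit 20 → (0xf78b98ff>>20)&0xf = 0x8
bank:8 @ bit 24 → (0xf78b98ff>>24)&0xff = 0xf7
prio signed 11b, MSB=1: 1484 - 2048 = -564

-564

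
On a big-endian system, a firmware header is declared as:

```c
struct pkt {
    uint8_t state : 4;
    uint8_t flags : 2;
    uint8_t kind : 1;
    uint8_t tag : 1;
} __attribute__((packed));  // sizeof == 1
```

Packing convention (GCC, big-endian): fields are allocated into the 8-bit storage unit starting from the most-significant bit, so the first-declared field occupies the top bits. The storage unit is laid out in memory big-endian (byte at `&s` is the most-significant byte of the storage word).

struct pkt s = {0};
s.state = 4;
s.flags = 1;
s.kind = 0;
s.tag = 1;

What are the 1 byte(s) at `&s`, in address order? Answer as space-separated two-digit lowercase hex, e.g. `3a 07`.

state (4b) val=4 bits=0x4 at bit 4: 0x40
flags (2b) val=1 bits=0x1 at bit 2: 0x44
kind (1b) val=0 bits=0x0 at bit 1: 0x44
tag (1b) val=1 bits=0x1 at bit 0: 0x45
word = 0x45 → big-endian bytes:
  [0]=0x45

45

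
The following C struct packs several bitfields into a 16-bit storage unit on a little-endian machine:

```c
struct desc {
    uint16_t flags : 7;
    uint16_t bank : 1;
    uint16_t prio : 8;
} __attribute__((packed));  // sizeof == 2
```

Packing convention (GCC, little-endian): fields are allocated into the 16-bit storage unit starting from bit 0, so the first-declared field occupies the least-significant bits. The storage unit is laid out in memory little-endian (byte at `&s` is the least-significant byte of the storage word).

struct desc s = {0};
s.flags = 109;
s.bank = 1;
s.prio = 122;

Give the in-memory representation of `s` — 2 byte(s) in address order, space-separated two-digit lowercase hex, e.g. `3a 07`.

ed 7a

flags (7b) val=109 bits=0x6d at bit 0: 0x006d
bank (1b) val=1 bits=0x1 at bit 7: 0x00ed
prio (8b) val=122 bits=0x7a at bit 8: 0x7aed
word = 0x7aed → little-endian bytes:
  [0]=0xed  [1]=0x7a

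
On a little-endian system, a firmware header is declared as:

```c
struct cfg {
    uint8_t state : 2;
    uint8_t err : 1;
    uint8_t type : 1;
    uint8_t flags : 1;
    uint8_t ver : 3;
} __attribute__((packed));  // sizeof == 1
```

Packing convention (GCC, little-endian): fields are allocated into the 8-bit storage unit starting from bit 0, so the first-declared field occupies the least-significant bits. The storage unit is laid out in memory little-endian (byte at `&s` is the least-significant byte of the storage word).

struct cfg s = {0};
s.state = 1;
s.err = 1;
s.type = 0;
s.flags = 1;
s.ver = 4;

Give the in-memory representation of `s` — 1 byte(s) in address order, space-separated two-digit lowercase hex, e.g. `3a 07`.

state:2 = 1 → 0x1 << 0 → word 0x01
err:1 = 1 → 0x1 << 2 → word 0x05
type:1 = 0 → 0x0 << 3 → word 0x05
flags:1 = 1 → 0x1 << 4 → word 0x15
ver:3 = 4 → 0x4 << 5 → word 0x95
word = 0x95 → little-endian bytes:
  [0]=0x95

95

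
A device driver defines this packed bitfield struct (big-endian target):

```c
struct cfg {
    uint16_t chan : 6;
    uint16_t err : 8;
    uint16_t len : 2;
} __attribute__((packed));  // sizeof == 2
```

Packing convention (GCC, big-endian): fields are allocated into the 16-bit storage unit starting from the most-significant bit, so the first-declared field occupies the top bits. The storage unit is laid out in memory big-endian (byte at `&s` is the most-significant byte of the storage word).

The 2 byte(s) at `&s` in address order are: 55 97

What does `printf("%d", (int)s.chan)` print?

21

[0]=0x55 [1]=0x97 (big-endian) → word 0x5597
chan:6 @ bit 10 → (0x5597>>10)&0x3f = 0x15  ←
err:8 @ bit 2 → (0x5597>>2)&0xff = 0x65
len:2 @ bit 0 → (0x5597>>0)&0x3 = 0x3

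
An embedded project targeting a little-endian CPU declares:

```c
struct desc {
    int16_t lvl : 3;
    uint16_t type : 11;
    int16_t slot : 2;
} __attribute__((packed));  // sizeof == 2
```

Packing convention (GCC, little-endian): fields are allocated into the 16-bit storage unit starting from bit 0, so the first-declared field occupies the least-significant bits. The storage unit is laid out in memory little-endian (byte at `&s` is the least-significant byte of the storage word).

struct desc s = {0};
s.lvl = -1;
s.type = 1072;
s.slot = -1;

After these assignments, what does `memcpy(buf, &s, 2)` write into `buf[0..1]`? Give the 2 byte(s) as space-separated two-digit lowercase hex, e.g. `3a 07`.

lvl (3b) val=-1 bits=0x7 at bit 0: 0x0007
type (11b) val=1072 bits=0x430 at bit 3: 0x2187
slot (2b) val=-1 bits=0x3 at bit 14: 0xe187
word = 0xe187 → little-endian bytes:
  [0]=0x87  [1]=0xe1

87 e1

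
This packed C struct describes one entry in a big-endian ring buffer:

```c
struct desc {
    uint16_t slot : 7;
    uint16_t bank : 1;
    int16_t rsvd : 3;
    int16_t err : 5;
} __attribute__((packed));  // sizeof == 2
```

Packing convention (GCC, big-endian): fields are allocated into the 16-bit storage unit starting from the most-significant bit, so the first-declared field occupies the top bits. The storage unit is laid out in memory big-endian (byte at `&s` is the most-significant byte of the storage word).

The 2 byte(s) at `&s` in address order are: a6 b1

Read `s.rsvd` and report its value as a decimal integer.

-3

[0]=0xa6 [1]=0xb1 (big-endian) → word 0xa6b1
slot:7 @ bit 9 → (0xa6b1>>9)&0x7f = 0x53
bank:1 @ bit 8 → (0xa6b1>>8)&0x1 = 0x0
rsvd:3 @ bit 5 → (0xa6b1>>5)&0x7 = 0x5  ←
err:5 @ bit 0 → (0xa6b1>>0)&0x1f = 0x11
rsvd signed 3b, MSB=1: 5 - 8 = -3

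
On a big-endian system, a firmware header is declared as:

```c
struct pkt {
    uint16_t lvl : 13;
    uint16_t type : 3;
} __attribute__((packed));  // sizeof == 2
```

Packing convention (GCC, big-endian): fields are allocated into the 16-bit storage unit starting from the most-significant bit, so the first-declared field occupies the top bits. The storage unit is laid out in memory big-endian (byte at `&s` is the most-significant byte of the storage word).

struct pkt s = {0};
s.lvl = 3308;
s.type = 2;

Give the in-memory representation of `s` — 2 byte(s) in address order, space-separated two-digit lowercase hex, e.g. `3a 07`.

lvl (13b) val=3308 bits=0xcec at bit 3: 0x6760
type (3b) val=2 bits=0x2 at bit 0: 0x6762
word = 0x6762 → big-endian bytes:
  [0]=0x67  [1]=0x62

67 62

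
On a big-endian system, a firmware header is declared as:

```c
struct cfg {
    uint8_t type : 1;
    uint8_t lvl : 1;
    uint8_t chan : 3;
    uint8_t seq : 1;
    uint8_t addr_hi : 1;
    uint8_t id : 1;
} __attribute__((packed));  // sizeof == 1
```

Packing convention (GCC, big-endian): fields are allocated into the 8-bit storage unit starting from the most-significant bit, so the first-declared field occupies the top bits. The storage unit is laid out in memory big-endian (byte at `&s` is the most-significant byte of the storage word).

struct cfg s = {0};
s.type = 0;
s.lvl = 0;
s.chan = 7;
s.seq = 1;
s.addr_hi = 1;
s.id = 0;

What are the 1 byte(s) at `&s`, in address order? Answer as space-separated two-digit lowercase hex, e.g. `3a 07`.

[7+:1] type=0 & 0x1 = 0x0; word=0x00
[6+:1] lvl=0 & 0x1 = 0x0; word=0x00
[3+:3] chan=7 & 0x7 = 0x7; word=0x38
[2+:1] seq=1 & 0x1 = 0x1; word=0x3c
[1+:1] addr_hi=1 & 0x1 = 0x1; word=0x3e
[0+:1] id=0 & 0x1 = 0x0; word=0x3e
word = 0x3e → big-endian bytes:
  [0]=0x3e

3e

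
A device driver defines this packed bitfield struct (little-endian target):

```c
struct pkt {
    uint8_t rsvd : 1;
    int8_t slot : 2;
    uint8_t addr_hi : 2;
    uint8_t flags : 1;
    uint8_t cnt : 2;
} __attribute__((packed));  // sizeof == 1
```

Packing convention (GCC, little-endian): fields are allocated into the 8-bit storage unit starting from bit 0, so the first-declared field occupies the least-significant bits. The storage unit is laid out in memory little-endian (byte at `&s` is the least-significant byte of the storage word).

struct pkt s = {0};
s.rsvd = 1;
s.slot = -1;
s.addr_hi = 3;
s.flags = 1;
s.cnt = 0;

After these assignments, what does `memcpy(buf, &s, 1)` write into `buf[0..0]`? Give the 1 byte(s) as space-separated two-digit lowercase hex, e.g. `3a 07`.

3f

[0+:1] rsvd=1 & 0x1 = 0x1; word=0x01
[1+:2] slot=-1 & 0x3 = 0x3; word=0x07
[3+:2] addr_hi=3 & 0x3 = 0x3; word=0x1f
[5+:1] flags=1 & 0x1 = 0x1; word=0x3f
[6+:2] cnt=0 & 0x3 = 0x0; word=0x3f
word = 0x3f → little-endian bytes:
  [0]=0x3f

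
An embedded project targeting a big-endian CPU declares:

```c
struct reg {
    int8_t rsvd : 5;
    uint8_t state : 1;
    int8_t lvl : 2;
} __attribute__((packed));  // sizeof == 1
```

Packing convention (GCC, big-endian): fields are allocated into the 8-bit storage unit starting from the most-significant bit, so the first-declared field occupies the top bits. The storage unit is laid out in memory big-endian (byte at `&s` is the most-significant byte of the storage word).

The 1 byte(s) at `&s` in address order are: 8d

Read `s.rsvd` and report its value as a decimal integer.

[0]=0x8d (big-endian) → word 0x8d
rsvd [3+:5] = (word>>3) & 0x1f = 17  ←
state [2+:1] = (word>>2) & 0x1 = 1
lvl [0+:2] = (word>>0) & 0x3 = 1
rsvd signed 5b, MSB=1: 17 - 32 = -15

-15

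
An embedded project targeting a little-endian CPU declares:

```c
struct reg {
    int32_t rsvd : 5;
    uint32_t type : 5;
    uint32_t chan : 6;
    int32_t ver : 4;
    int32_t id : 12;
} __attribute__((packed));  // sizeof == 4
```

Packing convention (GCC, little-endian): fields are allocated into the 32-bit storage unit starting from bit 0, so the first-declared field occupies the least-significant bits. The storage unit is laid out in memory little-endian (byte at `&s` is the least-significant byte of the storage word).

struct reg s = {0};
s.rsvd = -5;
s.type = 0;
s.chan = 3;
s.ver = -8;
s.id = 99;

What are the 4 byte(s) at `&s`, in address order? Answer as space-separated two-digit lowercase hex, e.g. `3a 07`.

1b 0c 38 06

rsvd (5b) val=-5 bits=0x1b at bit 0: 0x0000001b
type (5b) val=0 bits=0x0 at bit 5: 0x0000001b
chan (6b) val=3 bits=0x3 at bit 10: 0x00000c1b
ver (4b) val=-8 bits=0x8 at bit 16: 0x00080c1b
id (12b) val=99 bits=0x63 at bit 20: 0x06380c1b
word = 0x06380c1b → little-endian bytes:
  [0]=0x1b  [1]=0x0c  [2]=0x38  [3]=0x06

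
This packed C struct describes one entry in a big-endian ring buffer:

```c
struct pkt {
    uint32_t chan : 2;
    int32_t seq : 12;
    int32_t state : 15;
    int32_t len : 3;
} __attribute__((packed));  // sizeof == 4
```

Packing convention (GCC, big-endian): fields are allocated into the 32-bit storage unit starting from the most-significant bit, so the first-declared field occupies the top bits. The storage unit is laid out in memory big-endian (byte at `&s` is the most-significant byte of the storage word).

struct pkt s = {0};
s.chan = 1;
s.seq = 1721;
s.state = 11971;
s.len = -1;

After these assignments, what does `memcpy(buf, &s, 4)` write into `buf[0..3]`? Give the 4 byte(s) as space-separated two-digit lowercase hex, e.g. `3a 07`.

[30+:2] chan=1 & 0x3 = 0x1; word=0x40000000
[18+:12] seq=1721 & 0xfff = 0x6b9; word=0x5ae40000
[3+:15] state=11971 & 0x7fff = 0x2ec3; word=0x5ae57618
[0+:3] len=-1 & 0x7 = 0x7; word=0x5ae5761f
word = 0x5ae5761f → big-endian bytes:
  [0]=0x5a  [1]=0xe5  [2]=0x76  [3]=0x1f

5a e5 76 1f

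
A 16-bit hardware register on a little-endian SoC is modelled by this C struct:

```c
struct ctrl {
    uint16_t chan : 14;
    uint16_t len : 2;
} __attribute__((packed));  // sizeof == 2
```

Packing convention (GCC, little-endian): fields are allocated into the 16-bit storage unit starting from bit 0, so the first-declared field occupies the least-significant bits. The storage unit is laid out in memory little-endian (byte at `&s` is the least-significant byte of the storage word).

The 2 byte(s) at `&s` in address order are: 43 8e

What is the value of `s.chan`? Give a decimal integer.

3651

[0]=0x43 [1]=0x8e (little-endian) → word 0x8e43
chan:14 @ bit 0 → (0x8e43>>0)&0x3fff = 0xe43  ←
len:2 @ bit 14 → (0x8e43>>14)&0x3 = 0x2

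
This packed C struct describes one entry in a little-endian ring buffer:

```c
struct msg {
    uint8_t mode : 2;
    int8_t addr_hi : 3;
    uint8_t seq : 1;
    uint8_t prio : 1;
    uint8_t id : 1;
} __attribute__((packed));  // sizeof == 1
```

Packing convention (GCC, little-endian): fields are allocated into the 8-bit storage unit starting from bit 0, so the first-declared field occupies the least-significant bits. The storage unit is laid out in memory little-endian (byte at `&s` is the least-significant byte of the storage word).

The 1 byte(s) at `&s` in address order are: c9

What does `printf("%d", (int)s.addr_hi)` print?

2

[0]=0xc9 (little-endian) → word 0xc9
mode:2 @ bit 0 → (0xc9>>0)&0x3 = 0x1
addr_hi:3 @ bit 2 → (0xc9>>2)&0x7 = 0x2  ←
seq:1 @ bit 5 → (0xc9>>5)&0x1 = 0x0
prio:1 @ bit 6 → (0xc9>>6)&0x1 = 0x1
id:1 @ bit 7 → (0xc9>>7)&0x1 = 0x1
addr_hi signed 3b, MSB=0: value = 2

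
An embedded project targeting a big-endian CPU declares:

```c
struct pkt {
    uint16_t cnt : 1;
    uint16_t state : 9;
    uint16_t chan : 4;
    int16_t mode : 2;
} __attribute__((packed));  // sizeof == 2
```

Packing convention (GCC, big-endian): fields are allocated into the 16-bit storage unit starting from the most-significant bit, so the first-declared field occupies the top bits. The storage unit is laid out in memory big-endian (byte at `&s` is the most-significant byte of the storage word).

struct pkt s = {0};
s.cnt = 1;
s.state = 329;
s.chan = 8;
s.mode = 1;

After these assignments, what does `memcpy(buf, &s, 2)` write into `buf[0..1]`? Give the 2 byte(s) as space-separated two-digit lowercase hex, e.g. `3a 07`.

d2 61

cnt (1b) val=1 bits=0x1 at bit 15: 0x8000
state (9b) val=329 bits=0x149 at bit 6: 0xd240
chan (4b) val=8 bits=0x8 at bit 2: 0xd260
mode (2b) val=1 bits=0x1 at bit 0: 0xd261
word = 0xd261 → big-endian bytes:
  [0]=0xd2  [1]=0x61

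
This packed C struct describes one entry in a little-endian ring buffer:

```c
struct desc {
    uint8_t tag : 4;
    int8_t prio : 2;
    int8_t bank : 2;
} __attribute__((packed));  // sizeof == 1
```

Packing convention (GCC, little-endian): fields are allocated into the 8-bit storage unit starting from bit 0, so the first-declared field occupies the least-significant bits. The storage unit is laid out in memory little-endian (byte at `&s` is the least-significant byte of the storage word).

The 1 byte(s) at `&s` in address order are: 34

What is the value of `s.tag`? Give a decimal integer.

[0]=0x34 (little-endian) → word 0x34
tag:4 @ bit 0 → (0x34>>0)&0xf = 0x4  ←
prio:2 @ bit 4 → (0x34>>4)&0x3 = 0x3
bank:2 @ bit 6 → (0x34>>6)&0x3 = 0x0

4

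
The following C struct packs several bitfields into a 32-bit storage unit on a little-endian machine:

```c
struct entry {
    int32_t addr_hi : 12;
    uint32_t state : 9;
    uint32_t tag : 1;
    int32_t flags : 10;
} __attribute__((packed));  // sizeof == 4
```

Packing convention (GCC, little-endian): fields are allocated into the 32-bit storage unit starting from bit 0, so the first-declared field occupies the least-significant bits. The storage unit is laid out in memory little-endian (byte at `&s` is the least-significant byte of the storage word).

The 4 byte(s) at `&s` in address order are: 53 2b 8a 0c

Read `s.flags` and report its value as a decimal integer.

50

[0]=0x53 [1]=0x2b [2]=0x8a [3]=0x0c (little-endian) → word 0x0c8a2b53
addr_hi [0+:12] = (word>>0) & 0xfff = 2899
state [12+:9] = (word>>12) & 0x1ff = 162
tag [21+:1] = (word>>21) & 0x1 = 0
flags [22+:10] = (word>>22) & 0x3ff = 50  ←
flags signed 10b, MSB=0: value = 50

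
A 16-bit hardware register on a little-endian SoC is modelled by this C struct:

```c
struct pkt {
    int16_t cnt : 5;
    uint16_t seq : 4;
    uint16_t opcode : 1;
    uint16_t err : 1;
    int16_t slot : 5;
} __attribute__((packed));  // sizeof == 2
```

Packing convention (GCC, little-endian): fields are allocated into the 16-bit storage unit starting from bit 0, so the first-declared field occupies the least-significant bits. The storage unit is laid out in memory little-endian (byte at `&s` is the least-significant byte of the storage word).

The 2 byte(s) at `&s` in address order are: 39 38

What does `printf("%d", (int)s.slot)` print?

7

[0]=0x39 [1]=0x38 (little-endian) → word 0x3839
cnt [0+:5] = (word>>0) & 0x1f = 25
seq [5+:4] = (word>>5) & 0xf = 1
opcode [9+:1] = (word>>9) & 0x1 = 0
err [10+:1] = (word>>10) & 0x1 = 0
slot [11+:5] = (word>>11) & 0x1f = 7  ←
slot signed 5b, MSB=0: value = 7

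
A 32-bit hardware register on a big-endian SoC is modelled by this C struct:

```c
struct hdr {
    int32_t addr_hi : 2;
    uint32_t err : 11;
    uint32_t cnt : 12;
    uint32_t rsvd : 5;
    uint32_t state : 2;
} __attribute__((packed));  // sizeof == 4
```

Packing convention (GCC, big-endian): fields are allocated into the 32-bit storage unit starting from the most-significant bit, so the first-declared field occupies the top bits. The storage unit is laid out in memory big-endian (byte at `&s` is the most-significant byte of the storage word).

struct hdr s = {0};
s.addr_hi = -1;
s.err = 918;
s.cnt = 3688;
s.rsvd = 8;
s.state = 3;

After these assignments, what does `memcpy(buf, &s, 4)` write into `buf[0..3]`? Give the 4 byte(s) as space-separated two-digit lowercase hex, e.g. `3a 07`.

addr_hi:2 = -1 → 0x3 << 30 → word 0xc0000000
err:11 = 918 → 0x396 << 19 → word 0xdcb00000
cnt:12 = 3688 → 0xe68 << 7 → word 0xdcb73400
rsvd:5 = 8 → 0x8 << 2 → word 0xdcb73420
state:2 = 3 → 0x3 << 0 → word 0xdcb73423
word = 0xdcb73423 → big-endian bytes:
  [0]=0xdc  [1]=0xb7  [2]=0x34  [3]=0x23

dc b7 34 23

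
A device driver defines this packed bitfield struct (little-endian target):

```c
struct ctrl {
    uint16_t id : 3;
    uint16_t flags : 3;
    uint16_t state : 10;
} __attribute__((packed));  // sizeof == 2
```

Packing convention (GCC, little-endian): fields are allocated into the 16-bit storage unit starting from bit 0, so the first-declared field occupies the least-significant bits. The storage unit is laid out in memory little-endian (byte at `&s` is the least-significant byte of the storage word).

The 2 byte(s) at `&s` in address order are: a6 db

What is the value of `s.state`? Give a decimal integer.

878

[0]=0xa6 [1]=0xdb (little-endian) → word 0xdba6
id:3 @ bit 0 → (0xdba6>>0)&0x7 = 0x6
flags:3 @ bit 3 → (0xdba6>>3)&0x7 = 0x4
state:10 @ bit 6 → (0xdba6>>6)&0x3ff = 0x36e  ←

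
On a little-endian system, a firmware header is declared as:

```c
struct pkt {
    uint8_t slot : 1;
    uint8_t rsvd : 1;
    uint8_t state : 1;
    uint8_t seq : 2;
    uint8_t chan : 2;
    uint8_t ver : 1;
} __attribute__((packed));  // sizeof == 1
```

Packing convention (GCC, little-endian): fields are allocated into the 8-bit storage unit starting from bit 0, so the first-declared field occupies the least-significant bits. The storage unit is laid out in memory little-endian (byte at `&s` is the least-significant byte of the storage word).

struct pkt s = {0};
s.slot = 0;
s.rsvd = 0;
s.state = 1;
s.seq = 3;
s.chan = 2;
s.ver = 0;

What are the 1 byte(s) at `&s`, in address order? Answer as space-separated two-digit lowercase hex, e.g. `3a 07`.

5c

[0+:1] slot=0 & 0x1 = 0x0; word=0x00
[1+:1] rsvd=0 & 0x1 = 0x0; word=0x00
[2+:1] state=1 & 0x1 = 0x1; word=0x04
[3+:2] seq=3 & 0x3 = 0x3; word=0x1c
[5+:2] chan=2 & 0x3 = 0x2; word=0x5c
[7+:1] ver=0 & 0x1 = 0x0; word=0x5c
word = 0x5c → little-endian bytes:
  [0]=0x5c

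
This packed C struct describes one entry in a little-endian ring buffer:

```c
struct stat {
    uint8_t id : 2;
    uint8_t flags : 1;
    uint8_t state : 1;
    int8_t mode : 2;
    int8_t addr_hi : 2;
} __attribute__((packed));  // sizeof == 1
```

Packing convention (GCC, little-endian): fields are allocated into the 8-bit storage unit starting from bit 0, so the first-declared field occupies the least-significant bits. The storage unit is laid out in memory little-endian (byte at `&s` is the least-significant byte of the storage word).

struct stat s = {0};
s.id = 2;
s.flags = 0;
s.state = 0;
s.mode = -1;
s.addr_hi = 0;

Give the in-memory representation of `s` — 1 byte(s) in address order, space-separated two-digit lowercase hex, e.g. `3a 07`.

32

id (2b) val=2 bits=0x2 at bit 0: 0x02
flags (1b) val=0 bits=0x0 at bit 2: 0x02
state (1b) val=0 bits=0x0 at bit 3: 0x02
mode (2b) val=-1 bits=0x3 at bit 4: 0x32
addr_hi (2b) val=0 bits=0x0 at bit 6: 0x32
word = 0x32 → little-endian bytes:
  [0]=0x32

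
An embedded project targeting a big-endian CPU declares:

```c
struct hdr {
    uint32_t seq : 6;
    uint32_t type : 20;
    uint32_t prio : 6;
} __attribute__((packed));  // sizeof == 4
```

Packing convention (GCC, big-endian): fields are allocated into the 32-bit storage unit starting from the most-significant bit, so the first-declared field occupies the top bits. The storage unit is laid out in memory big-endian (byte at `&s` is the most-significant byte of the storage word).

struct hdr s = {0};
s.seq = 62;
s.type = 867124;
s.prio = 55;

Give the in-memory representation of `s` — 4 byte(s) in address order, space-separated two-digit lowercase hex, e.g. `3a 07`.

fb 4e cd 37

[26+:6] seq=62 & 0x3f = 0x3e; word=0xf8000000
[6+:20] type=867124 & 0xfffff = 0xd3b34; word=0xfb4ecd00
[0+:6] prio=55 & 0x3f = 0x37; word=0xfb4ecd37
word = 0xfb4ecd37 → big-endian bytes:
  [0]=0xfb  [1]=0x4e  [2]=0xcd  [3]=0x37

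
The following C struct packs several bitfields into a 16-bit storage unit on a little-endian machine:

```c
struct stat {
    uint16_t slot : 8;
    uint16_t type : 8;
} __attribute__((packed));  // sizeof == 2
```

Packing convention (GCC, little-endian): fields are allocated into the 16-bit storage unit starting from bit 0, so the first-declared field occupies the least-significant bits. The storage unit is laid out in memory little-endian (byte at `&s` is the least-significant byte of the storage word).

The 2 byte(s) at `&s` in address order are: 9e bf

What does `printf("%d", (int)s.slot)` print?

158

[0]=0x9e [1]=0xbf (little-endian) → word 0xbf9e
slot:8 @ bit 0 → (0xbf9e>>0)&0xff = 0x9e  ←
type:8 @ bit 8 → (0xbf9e>>8)&0xff = 0xbf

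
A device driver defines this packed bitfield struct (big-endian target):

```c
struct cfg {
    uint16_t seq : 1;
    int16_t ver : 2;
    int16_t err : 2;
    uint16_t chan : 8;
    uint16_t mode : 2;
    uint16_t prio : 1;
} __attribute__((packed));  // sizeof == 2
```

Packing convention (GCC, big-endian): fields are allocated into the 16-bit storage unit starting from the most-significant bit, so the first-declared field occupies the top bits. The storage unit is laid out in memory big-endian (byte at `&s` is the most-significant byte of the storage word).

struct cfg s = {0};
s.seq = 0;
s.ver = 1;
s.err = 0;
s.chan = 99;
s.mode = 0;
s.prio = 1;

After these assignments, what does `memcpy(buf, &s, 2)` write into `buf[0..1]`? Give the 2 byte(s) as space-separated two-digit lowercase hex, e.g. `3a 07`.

23 19

[15+:1] seq=0 & 0x1 = 0x0; word=0x0000
[13+:2] ver=1 & 0x3 = 0x1; word=0x2000
[11+:2] err=0 & 0x3 = 0x0; word=0x2000
[3+:8] chan=99 & 0xff = 0x63; word=0x2318
[1+:2] mode=0 & 0x3 = 0x0; word=0x2318
[0+:1] prio=1 & 0x1 = 0x1; word=0x2319
word = 0x2319 → big-endian bytes:
  [0]=0x23  [1]=0x19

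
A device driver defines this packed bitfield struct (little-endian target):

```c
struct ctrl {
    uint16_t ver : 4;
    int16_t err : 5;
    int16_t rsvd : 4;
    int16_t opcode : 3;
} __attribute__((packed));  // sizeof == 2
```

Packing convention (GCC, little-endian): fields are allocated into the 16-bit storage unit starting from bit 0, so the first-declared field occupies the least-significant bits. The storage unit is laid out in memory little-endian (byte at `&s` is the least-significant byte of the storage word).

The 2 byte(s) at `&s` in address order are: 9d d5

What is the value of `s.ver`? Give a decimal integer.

[0]=0x9d [1]=0xd5 (little-endian) → word 0xd59d
ver:4 @ bit 0 → (0xd59d>>0)&0xf = 0xd  ←
err:5 @ bit 4 → (0xd59d>>4)&0x1f = 0x19
rsvd:4 @ bit 9 → (0xd59d>>9)&0xf = 0xa
opcode:3 @ bit 13 → (0xd59d>>13)&0x7 = 0x6

13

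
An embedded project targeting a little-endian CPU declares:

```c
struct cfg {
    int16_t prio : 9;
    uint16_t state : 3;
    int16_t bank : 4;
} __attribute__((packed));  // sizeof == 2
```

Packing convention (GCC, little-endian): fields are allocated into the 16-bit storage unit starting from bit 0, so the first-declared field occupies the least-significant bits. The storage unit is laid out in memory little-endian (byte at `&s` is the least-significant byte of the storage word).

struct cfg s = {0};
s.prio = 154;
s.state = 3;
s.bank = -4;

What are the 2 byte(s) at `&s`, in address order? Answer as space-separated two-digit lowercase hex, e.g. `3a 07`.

9a c6

prio:9 = 154 → 0x9a << 0 → word 0x009a
state:3 = 3 → 0x3 << 9 → word 0x069a
bank:4 = -4 → 0xc << 12 → word 0xc69a
word = 0xc69a → little-endian bytes:
  [0]=0x9a  [1]=0xc6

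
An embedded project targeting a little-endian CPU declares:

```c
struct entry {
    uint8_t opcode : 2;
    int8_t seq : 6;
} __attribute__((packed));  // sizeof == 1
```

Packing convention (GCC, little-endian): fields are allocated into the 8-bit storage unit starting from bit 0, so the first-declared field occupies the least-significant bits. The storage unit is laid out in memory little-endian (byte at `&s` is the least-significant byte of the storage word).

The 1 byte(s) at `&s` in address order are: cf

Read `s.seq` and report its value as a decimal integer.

-13

[0]=0xcf (little-endian) → word 0xcf
opcode:2 @ bit 0 → (0xcf>>0)&0x3 = 0x3
seq:6 @ bit 2 → (0xcf>>2)&0x3f = 0x33  ←
seq signed 6b, MSB=1: 51 - 64 = -13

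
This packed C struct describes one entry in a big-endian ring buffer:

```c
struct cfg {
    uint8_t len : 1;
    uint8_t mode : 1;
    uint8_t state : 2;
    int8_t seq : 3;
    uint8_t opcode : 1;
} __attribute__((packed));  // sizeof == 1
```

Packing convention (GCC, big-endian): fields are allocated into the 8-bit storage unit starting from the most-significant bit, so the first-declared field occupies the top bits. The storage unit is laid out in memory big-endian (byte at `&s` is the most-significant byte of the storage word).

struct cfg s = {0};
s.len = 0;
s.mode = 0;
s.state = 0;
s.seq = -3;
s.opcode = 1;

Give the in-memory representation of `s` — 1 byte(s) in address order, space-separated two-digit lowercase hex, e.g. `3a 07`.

0b

[7+:1] len=0 & 0x1 = 0x0; word=0x00
[6+:1] mode=0 & 0x1 = 0x0; word=0x00
[4+:2] state=0 & 0x3 = 0x0; word=0x00
[1+:3] seq=-3 & 0x7 = 0x5; word=0x0a
[0+:1] opcode=1 & 0x1 = 0x1; word=0x0b
word = 0x0b → big-endian bytes:
  [0]=0x0b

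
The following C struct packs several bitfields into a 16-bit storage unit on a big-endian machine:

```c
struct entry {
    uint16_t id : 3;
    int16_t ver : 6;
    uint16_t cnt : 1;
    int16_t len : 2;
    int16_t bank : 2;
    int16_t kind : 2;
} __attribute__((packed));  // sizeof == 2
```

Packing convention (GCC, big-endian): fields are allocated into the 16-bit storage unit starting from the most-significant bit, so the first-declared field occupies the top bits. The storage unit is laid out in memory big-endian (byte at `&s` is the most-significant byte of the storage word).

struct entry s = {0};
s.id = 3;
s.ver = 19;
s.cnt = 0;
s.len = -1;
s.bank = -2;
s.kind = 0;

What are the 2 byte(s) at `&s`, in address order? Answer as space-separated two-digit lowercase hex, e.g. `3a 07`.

id (3b) val=3 bits=0x3 at bit 13: 0x6000
ver (6b) val=19 bits=0x13 at bit 7: 0x6980
cnt (1b) val=0 bits=0x0 at bit 6: 0x6980
len (2b) val=-1 bits=0x3 at bit 4: 0x69b0
bank (2b) val=-2 bits=0x2 at bit 2: 0x69b8
kind (2b) val=0 bits=0x0 at bit 0: 0x69b8
word = 0x69b8 → big-endian bytes:
  [0]=0x69  [1]=0xb8

69 b8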